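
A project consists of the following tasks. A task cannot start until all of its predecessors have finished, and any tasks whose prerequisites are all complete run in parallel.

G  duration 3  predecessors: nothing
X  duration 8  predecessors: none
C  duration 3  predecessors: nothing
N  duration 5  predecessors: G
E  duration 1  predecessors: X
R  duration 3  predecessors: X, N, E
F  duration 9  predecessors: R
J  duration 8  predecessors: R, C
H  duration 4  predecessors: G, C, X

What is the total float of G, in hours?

Critical path: X→E→R→F = 8+1+3+9 = 21, so the finish is 21 hours.
Longest path through G: 20 hours (earliest finish 3, latest finish 4).
Float = 21 − 20 = 1.

1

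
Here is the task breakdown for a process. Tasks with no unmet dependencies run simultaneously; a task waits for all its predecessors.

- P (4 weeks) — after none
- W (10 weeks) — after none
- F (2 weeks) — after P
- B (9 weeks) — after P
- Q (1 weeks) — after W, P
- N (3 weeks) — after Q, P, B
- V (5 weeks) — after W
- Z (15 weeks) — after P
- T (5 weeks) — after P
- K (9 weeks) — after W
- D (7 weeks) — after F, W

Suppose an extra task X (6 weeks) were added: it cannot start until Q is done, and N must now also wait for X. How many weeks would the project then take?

Originally the project takes 19 weeks.
With X inserted, N now waits for max(Q, P, B, X).
New critical path: W→Q→X→N = 10+1+6+3 = 20 ⇒ 20 weeks.

20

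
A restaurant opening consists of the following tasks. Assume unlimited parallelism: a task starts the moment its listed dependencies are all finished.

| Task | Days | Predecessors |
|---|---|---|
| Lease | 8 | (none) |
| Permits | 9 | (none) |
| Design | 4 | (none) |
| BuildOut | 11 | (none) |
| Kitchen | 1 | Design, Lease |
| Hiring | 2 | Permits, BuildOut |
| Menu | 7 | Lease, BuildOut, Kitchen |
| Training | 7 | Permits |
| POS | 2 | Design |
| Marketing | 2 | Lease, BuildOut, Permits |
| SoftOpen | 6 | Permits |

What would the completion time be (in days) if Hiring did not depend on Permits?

18

Original critical path: BuildOut→Menu = 11+7 = 18 ⇒ 18 days.
Dropping Permits→Hiring doesn't change Hiring's earliest start (11); another predecessor still binds.
After: BuildOut→Menu = 11+7 = 18 → 18 days.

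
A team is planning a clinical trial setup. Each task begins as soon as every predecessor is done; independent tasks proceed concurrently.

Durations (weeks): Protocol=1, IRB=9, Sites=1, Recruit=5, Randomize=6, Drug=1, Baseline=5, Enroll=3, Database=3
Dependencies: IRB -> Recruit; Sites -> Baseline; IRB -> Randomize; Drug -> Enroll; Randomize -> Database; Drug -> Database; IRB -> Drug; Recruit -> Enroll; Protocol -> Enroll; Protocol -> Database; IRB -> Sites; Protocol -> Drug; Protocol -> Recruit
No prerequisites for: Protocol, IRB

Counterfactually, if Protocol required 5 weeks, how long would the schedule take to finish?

18

Actual critical path: IRB→Randomize→Database = 9+6+3 = 18 ⇒ 18 weeks.
Protocol is off the critical path — its longest chain is 9 weeks, giving 9 of slack.
No other chain overtakes it, so the finish is 18 weeks.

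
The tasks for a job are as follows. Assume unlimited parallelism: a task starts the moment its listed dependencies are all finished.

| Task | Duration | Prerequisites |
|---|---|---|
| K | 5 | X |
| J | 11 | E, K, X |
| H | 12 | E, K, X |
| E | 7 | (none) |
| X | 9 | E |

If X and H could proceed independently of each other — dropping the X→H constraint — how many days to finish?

33

With the dependency in place, E→X→K→H = 7+9+5+12 = 33 sets the finish at 33 days.
Dropping X→H doesn't change H's earliest start (21); another predecessor still binds.
After: E→X→K→H = 7+9+5+12 = 33 → 33 days.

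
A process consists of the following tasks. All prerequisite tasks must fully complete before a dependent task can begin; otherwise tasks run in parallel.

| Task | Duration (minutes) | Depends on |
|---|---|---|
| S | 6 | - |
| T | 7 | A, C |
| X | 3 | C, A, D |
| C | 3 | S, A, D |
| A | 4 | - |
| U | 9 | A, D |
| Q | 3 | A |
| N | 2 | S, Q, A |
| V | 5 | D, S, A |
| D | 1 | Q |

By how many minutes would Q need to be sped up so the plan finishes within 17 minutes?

1

Current finish: 18 minutes; target: 17.
Q is on every critical path, so each minute cut from Q cuts the finish by one (this holds down to a finish of 16).
Need 18 − 17 = 1 minute off Q → Q becomes 2 minutes, finish becomes 17.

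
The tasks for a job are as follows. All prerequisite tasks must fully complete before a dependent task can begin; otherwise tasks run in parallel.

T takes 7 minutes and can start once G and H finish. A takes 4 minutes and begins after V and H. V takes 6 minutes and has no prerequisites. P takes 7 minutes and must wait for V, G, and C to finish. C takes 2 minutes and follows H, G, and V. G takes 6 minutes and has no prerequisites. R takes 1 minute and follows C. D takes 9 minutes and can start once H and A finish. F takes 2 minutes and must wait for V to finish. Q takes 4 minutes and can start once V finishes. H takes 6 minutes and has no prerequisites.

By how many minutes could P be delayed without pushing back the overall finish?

4

Critical path: H→A→D = 6+4+9 = 19, so the finish is 19 minutes.
The longest chain containing P totals 15 minutes.
So P can slip 19 − 15 = 4 minutes.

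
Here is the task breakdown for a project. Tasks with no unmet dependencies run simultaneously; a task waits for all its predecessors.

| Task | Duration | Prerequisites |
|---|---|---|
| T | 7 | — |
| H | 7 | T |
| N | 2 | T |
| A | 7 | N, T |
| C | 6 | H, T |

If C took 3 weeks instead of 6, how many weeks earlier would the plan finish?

3

Baseline: T→H→C = 7+7+6 = 20 → 20 weeks.
C lies on that path, so at 3 weeks the path becomes 17 weeks.
The critical path is still T→H→C; finish is now 17 weeks.
Change in finish: 17 − 20 = -3 weeks.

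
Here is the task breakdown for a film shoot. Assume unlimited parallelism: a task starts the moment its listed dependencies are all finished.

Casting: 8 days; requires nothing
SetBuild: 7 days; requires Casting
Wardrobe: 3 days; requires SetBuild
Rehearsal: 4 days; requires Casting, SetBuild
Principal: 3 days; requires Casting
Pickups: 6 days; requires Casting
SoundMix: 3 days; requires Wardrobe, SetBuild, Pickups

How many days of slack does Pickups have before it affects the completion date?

Casting→SetBuild→Wardrobe→SoundMix = 8+7+3+3 = 21 sets the makespan at 21 days.
The longest chain containing Pickups totals 17 days.
Slack of Pickups = 12 − 8 = 4 days.

4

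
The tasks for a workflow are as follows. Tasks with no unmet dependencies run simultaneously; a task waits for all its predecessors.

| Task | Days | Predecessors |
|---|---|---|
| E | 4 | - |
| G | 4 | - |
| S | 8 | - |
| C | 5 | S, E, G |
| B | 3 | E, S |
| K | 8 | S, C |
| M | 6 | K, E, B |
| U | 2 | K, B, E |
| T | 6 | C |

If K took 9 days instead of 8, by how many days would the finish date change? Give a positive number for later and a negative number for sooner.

The binding path is S→C→K→M = 8+5+8+6 = 27; finish at 27 days.
Since K is critical, the +1 change carries straight to that chain (now 28 days).
No other chain overtakes it, so the finish is 28 days.
Change in finish: 28 − 27 = +1 days.

1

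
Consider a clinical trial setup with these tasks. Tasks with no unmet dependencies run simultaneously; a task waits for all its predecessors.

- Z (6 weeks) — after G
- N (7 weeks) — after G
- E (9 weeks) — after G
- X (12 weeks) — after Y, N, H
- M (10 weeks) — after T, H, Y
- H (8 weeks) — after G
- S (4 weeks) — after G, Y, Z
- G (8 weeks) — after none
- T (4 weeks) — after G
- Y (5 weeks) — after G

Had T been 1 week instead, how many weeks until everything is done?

As given, the longest chain is G→H→X = 8+8+12 = 28, so the finish is 28 weeks.
T is off the critical path — its longest chain is 22 weeks, giving 6 of slack.
The critical path is still G→H→X; finish is now 28 weeks.

28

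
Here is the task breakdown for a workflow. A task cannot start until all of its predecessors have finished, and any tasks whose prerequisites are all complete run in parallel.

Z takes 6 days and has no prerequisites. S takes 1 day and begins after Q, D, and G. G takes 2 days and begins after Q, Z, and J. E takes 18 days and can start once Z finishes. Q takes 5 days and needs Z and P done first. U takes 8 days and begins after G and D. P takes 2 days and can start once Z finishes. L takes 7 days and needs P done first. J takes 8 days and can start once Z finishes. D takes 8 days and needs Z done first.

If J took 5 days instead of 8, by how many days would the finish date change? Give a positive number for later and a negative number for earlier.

0

Critical path before the change: Z→J→G→U = 6+8+2+8 = 24 giving 24 days.
J lies on that path, so at 5 days the path becomes 21 days.
The binding chain switches to Z→E = 6+18 = 24; finish 24 days.
Change in finish: 24 − 24 = +0 days.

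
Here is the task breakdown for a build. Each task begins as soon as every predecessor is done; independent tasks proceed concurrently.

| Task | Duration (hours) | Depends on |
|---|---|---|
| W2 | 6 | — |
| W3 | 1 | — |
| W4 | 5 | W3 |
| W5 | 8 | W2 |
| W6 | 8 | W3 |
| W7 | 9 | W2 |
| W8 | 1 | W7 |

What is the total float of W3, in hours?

7

The longest chain is W2→W7→W8 = 6+9+1 = 16; overall finish 16 hours.
Longest path through W3: 9 hours (earliest finish 1, latest finish 8).
Slack of W3 = 7 − 0 = 7 hours.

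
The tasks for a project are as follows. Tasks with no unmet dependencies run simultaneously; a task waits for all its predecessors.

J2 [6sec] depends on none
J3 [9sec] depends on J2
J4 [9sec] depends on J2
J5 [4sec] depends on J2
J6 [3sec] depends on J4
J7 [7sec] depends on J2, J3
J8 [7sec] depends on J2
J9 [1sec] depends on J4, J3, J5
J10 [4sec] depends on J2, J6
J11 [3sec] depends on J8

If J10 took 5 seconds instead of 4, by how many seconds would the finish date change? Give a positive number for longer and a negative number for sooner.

1

The binding path is J2→J4→J6→J10 = 6+9+3+4 = 22; finish at 22 seconds.
J10 lies on that path, so at 5 seconds the path becomes 23 seconds.
That remains the longest chain; total 23 seconds.
Change in finish: 23 − 22 = +1 seconds.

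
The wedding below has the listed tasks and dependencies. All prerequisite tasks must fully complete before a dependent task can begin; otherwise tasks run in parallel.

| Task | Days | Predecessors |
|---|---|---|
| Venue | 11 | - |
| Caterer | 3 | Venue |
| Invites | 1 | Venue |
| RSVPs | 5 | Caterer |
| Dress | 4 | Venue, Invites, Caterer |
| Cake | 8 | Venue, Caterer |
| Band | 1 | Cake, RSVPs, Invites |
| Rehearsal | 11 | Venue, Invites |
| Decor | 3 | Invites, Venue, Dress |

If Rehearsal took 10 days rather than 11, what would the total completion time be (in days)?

23

Critical path before the change: Venue→Invites→Rehearsal = 11+1+11 = 23 giving 23 days.
Rehearsal is on the critical path; changing it to 10 makes that path 22 days.
Now Venue→Caterer→Cake→Band = 11+3+8+1 = 23 is longest, so the finish becomes 23 days.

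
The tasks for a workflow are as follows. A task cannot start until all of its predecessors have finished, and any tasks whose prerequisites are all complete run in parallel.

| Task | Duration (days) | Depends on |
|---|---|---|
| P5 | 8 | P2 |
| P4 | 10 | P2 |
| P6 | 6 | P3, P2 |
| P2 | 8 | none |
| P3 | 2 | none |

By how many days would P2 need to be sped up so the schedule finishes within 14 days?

4

Current finish: 18 days; target: 14.
P2 is on every critical path, so each day cut from P2 cuts the finish by one (this holds down to a finish of 11).
Need 18 − 14 = 4 days off P2 → P2 becomes 4 days, finish becomes 14.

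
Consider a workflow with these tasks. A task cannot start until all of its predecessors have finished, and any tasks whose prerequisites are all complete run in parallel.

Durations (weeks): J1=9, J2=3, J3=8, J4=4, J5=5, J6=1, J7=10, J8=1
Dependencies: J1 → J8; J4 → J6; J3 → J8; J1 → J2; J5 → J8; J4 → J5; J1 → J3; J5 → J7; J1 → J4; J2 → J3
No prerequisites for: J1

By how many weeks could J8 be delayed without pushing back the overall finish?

7

The longest chain is J1→J4→J5→J7 = 9+4+5+10 = 28; overall finish 28 weeks.
Longest path through J8: 21 weeks (earliest finish 21, latest finish 28).
So J8 can slip 28 − 21 = 7 weeks.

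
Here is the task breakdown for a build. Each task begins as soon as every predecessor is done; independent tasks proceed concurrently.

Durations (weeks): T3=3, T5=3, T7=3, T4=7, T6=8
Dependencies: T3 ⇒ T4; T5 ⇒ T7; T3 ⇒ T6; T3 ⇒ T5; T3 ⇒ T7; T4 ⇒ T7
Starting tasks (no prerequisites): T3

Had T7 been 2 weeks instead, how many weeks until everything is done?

12

As given, the longest chain is T3→T4→T7 = 3+7+3 = 13, so the finish is 13 weeks.
T7 is on the critical path; changing it to 2 makes that path 12 weeks.
That remains the longest chain; total 12 weeks.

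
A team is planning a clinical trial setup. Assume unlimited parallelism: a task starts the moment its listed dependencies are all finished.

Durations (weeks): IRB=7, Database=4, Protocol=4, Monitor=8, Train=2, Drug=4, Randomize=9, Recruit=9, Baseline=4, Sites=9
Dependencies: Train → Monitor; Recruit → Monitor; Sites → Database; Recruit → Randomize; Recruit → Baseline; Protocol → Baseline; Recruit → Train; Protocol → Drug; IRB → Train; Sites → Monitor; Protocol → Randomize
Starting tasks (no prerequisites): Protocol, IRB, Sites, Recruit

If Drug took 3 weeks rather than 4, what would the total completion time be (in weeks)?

19

The binding path is Recruit→Train→Monitor = 9+2+8 = 19; finish at 19 weeks.
Drug has 11 weeks of float (longest path through it is 8).
The critical path is still Recruit→Train→Monitor; finish is now 19 weeks.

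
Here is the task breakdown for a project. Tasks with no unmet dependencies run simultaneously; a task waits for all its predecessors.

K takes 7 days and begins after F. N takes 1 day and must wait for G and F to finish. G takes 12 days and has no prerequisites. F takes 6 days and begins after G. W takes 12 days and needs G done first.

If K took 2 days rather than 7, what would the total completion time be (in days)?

24

Actual critical path: G→F→K = 12+6+7 = 25 ⇒ 25 days.
K is on the critical path; changing it to 2 makes that path 20 days.
The binding chain switches to G→W = 12+12 = 24; finish 24 days.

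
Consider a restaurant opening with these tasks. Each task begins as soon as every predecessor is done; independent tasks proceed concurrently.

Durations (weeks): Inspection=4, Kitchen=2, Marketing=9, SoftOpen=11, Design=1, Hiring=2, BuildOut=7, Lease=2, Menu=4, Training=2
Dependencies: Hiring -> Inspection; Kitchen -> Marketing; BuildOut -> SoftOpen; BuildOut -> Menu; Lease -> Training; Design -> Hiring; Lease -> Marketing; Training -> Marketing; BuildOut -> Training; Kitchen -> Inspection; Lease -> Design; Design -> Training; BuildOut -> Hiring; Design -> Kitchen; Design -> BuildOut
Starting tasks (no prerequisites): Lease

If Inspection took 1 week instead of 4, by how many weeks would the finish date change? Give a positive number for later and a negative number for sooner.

As given, the longest chain is Lease→Design→BuildOut→Training→Marketing = 2+1+7+2+9 = 21, so the finish is 21 weeks.
Inspection is off the critical path — its longest chain is 16 weeks, giving 5 of slack.
No other chain overtakes it, so the finish is 21 weeks.
Change in finish: 21 − 21 = +0 weeks.

0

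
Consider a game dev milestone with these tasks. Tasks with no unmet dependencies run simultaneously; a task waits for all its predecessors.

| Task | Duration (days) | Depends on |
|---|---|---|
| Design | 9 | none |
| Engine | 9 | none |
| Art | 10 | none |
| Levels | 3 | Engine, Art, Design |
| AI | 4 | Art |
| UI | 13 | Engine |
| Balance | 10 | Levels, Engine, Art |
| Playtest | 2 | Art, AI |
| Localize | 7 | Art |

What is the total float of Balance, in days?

Art→Levels→Balance = 10+3+10 = 23 sets the makespan at 23 days.
The longest chain containing Balance totals 23 days.
Float = 23 − 23 = 0.

0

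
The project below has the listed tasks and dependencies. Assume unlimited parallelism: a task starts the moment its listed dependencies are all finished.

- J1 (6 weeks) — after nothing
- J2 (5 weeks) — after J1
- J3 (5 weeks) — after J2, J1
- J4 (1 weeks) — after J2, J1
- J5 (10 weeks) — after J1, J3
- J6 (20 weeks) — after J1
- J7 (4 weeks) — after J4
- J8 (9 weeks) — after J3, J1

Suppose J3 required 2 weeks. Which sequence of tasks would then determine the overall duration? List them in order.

Critical path before the change: J1→J2→J3→J5 = 6+5+5+10 = 26 giving 26 weeks.
J3 is on the critical path; changing it to 2 makes that path 23 weeks.
The binding chain switches to J1→J6 = 6+20 = 26; finish 26 weeks.

J1, J6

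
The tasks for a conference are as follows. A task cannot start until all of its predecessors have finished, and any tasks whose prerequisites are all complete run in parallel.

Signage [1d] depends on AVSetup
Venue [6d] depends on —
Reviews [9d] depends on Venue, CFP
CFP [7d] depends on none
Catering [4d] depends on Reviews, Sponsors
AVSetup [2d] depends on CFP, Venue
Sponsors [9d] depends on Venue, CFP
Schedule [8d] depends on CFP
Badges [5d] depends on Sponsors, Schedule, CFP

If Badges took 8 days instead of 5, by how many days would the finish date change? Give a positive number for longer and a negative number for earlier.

The binding path is CFP→Sponsors→Badges = 7+9+5 = 21; finish at 21 days.
Badges lies on that path, so at 8 days the path becomes 24 days.
No other chain overtakes it, so the finish is 24 days.
Change in finish: 24 − 21 = +3 days.

3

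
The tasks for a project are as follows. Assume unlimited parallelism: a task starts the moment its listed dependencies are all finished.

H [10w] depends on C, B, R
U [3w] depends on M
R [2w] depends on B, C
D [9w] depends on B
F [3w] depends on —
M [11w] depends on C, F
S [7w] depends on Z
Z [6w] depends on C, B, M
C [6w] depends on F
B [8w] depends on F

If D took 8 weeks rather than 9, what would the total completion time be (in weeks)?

As given, the longest chain is F→C→M→Z→S = 3+6+11+6+7 = 33, so the finish is 33 weeks.
The longest path through D is only 20 weeks, so D has float 13.
The critical path is still F→C→M→Z→S; finish is now 33 weeks.

33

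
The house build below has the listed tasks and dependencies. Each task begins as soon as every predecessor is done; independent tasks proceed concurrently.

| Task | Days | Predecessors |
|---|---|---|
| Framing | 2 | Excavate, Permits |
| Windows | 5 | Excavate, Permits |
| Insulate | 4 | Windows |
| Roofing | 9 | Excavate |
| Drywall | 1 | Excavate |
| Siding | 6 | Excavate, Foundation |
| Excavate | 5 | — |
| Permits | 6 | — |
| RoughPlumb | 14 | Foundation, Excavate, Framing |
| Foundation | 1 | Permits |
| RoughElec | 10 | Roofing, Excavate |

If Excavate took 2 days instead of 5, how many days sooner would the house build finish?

2

Actual critical path: Excavate→Roofing→RoughElec = 5+9+10 = 24 ⇒ 24 days.
Excavate lies on that path, so at 2 days the path becomes 21 days.
Now Permits→Framing→RoughPlumb = 6+2+14 = 22 is longest, so the finish becomes 22 days.
Change in finish: 22 − 24 = -2 days.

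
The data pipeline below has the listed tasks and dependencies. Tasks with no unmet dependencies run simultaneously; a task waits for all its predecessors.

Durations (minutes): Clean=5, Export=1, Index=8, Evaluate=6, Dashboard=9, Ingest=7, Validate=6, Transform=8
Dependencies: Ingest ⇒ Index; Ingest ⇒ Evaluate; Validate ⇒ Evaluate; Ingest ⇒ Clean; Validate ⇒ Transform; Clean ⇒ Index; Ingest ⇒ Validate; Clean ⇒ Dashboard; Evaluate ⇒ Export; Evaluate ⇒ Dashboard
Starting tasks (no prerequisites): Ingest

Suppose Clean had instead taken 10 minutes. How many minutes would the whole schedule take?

Baseline: Ingest→Validate→Evaluate→Dashboard = 7+6+6+9 = 28 → 28 minutes.
Clean has 7 minutes of float (longest path through it is 21).
The critical path is still Ingest→Validate→Evaluate→Dashboard; finish is now 28 minutes.

28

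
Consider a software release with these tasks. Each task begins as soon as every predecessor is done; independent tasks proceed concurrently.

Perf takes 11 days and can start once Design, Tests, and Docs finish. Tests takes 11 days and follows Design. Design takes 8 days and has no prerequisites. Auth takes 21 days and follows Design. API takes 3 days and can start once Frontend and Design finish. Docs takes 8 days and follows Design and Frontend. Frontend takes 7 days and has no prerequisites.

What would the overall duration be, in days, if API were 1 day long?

30

Baseline: Design→Tests→Perf = 8+11+11 = 30 → 30 days.
API has 19 days of float (longest path through it is 11).
The critical path is still Design→Tests→Perf; finish is now 30 days.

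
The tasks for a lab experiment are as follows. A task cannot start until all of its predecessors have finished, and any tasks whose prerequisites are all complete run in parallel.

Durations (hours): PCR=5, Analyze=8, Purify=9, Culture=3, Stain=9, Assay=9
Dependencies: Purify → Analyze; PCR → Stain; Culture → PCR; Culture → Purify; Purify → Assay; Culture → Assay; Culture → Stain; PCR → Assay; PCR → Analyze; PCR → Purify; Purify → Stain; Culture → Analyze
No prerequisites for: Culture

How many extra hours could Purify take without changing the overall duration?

Culture→PCR→Purify→Assay = 3+5+9+9 = 26 sets the makespan at 26 hours.
Purify finishes as early as 17 and must finish by 17.
Float = 26 − 26 = 0.

0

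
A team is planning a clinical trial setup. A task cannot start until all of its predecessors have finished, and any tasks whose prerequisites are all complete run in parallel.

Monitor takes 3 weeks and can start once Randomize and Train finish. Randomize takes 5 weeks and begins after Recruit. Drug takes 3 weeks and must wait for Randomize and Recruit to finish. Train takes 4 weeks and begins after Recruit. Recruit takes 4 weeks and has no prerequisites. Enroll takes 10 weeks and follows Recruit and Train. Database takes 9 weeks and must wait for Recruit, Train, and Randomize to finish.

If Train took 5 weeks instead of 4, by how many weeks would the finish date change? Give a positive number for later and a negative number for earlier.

Critical path before the change: Recruit→Train→Enroll = 4+4+10 = 18 giving 18 weeks.
Since Train is critical, the +1 change carries straight to that chain (now 19 weeks).
That remains the longest chain; total 19 weeks.
Change in finish: 19 − 18 = +1 weeks.

1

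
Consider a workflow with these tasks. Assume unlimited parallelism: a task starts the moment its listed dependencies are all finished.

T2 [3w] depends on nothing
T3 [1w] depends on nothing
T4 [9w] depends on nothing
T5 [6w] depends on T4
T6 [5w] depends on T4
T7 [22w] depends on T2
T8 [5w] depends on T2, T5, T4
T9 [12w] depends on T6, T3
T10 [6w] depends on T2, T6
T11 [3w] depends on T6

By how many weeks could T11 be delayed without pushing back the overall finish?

T4→T6→T9 = 9+5+12 = 26 sets the makespan at 26 weeks.
Longest path through T11: 17 weeks (earliest finish 17, latest finish 26).
Float = 26 − 17 = 9.

9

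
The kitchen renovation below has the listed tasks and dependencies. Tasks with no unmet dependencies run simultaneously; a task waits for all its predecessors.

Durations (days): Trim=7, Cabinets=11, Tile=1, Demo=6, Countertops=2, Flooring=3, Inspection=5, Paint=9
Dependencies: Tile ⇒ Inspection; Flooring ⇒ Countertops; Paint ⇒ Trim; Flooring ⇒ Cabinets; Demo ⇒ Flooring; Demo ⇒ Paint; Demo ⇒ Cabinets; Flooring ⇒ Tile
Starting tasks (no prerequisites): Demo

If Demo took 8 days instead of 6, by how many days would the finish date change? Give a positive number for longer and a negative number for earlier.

2

As given, the longest chain is Demo→Paint→Trim = 6+9+7 = 22, so the finish is 22 days.
Demo is on the critical path; changing it to 8 makes that path 24 days.
No other chain overtakes it, so the finish is 24 days.
Change in finish: 24 − 22 = +2 days.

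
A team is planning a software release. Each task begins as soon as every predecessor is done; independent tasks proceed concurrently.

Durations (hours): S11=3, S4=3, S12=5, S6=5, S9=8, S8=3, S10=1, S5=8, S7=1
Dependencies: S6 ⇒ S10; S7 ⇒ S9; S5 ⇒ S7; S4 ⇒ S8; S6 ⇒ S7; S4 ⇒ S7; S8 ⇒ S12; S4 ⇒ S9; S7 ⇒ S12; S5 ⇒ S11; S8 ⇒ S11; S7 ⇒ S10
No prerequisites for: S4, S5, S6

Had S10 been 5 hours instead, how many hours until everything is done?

Baseline: S5→S7→S9 = 8+1+8 = 17 → 17 hours.
S10 is off the critical path — its longest chain is 10 hours, giving 7 of slack.
That remains the longest chain; total 17 hours.

17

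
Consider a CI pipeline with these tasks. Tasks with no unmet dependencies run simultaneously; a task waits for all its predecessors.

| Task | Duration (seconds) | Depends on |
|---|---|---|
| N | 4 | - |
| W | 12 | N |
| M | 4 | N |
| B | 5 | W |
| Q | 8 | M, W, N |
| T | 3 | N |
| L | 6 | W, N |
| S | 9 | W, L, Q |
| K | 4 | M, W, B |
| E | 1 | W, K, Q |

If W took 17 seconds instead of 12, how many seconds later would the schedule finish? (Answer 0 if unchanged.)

5

Baseline: N→W→Q→S = 4+12+8+9 = 33 → 33 seconds.
W lies on that path, so at 17 seconds the path becomes 38 seconds.
That remains the longest chain; total 38 seconds.
Change in finish: 38 − 33 = +5 seconds.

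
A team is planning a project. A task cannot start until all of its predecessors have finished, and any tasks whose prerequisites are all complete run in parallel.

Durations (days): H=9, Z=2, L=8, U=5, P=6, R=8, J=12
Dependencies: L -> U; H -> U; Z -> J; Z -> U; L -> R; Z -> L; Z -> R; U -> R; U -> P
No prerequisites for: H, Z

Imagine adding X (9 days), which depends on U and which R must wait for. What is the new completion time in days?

Originally the job takes 23 days.
With X inserted, R now waits for max(Z, U, L, X).
New critical path: Z→L→U→X→R = 2+8+5+9+8 = 32 ⇒ 32 days.

32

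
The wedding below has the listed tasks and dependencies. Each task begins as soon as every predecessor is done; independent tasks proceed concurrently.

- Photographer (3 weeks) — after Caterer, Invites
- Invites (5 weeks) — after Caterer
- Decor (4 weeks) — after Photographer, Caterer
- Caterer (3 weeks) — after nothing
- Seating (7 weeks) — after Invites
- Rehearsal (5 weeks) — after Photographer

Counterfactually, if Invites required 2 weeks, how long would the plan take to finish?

13

The binding path is Caterer→Invites→Photographer→Rehearsal = 3+5+3+5 = 16; finish at 16 weeks.
Since Invites is critical, the -3 change carries straight to that chain (now 13 weeks).
No other chain overtakes it, so the finish is 13 weeks.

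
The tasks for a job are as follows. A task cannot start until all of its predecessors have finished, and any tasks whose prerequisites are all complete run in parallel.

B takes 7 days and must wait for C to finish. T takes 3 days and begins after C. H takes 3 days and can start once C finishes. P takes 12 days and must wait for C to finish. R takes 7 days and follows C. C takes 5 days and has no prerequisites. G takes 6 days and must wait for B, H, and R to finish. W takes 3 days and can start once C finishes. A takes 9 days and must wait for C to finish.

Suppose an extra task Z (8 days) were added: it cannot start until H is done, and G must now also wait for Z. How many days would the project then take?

Originally the project takes 18 days.
With Z inserted, G now waits for max(B, H, R, Z).
New critical path: C→H→Z→G = 5+3+8+6 = 22 ⇒ 22 days.

22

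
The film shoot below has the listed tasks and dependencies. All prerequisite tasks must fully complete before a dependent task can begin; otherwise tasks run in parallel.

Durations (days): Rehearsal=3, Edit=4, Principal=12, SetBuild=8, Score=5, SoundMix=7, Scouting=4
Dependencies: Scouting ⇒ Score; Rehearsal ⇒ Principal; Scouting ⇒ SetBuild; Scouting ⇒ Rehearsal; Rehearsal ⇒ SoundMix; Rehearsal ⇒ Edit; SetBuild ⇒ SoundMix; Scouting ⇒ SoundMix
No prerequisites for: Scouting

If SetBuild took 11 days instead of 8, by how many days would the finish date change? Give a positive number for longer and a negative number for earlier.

The binding path is Scouting→SetBuild→SoundMix = 4+8+7 = 19; finish at 19 days.
Since SetBuild is critical, the +3 change carries straight to that chain (now 22 days).
That remains the longest chain; total 22 days.
Change in finish: 22 − 19 = +3 days.

3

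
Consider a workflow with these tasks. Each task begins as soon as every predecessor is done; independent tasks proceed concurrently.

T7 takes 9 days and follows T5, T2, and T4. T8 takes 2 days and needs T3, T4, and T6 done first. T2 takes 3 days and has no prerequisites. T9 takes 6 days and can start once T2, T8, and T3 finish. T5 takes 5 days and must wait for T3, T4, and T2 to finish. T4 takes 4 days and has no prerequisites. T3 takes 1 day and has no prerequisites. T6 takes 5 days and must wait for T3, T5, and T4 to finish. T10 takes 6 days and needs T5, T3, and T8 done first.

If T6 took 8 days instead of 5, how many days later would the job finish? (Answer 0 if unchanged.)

Critical path before the change: T4→T5→T6→T8→T9 = 4+5+5+2+6 = 22 giving 22 days.
Since T6 is critical, the +3 change carries straight to that chain (now 25 days).
That remains the longest chain; total 25 days.
Change in finish: 25 − 22 = +3 days.

3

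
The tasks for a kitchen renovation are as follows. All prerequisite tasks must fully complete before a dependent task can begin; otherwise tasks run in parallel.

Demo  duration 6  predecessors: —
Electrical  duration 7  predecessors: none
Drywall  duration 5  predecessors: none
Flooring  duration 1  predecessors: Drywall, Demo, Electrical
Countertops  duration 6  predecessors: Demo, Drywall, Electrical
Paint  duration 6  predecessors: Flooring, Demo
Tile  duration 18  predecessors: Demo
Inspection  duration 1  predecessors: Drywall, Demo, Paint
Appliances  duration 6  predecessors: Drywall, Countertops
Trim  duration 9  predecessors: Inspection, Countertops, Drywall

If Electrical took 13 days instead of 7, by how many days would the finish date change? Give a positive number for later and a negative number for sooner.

Actual critical path: Electrical→Flooring→Paint→Inspection→Trim = 7+1+6+1+9 = 24 ⇒ 24 days.
Electrical lies on that path, so at 13 days the path becomes 30 days.
That remains the longest chain; total 30 days.
Change in finish: 30 − 24 = +6 days.

6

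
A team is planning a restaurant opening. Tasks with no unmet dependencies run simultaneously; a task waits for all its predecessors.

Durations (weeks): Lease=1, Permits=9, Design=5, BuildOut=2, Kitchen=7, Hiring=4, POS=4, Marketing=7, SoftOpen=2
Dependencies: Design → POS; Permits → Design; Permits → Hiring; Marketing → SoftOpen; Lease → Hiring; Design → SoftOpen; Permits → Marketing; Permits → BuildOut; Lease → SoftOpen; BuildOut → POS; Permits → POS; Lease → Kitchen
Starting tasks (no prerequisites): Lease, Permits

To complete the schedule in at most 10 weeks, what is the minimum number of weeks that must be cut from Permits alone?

8

Current finish: 18 weeks; target: 10.
Permits is on every critical path, so each week cut from Permits cuts the finish by one (this holds down to a finish of 10).
Need 18 − 10 = 8 weeks off Permits → Permits becomes 1 week, finish becomes 10.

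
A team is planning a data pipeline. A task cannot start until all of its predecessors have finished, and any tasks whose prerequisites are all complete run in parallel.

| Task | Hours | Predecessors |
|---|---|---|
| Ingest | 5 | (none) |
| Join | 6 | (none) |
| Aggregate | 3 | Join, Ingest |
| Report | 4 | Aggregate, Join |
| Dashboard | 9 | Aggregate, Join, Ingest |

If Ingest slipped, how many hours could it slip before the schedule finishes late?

1

Join→Aggregate→Dashboard = 6+3+9 = 18 sets the makespan at 18 hours.
Ingest finishes as early as 5 and must finish by 6.
Slack of Ingest = 1 − 0 = 1 hour.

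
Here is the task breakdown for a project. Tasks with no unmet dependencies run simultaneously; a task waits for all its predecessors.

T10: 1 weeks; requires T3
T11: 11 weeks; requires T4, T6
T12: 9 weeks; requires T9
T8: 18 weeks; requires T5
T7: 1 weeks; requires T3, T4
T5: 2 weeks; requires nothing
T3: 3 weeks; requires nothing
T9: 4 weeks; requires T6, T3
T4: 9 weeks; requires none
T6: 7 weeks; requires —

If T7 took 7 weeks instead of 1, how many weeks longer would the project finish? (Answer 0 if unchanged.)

0

Critical path before the change: T4→T11 = 9+11 = 20 giving 20 weeks.
T7 has 10 weeks of float (longest path through it is 10).
The critical path is still T4→T11; finish is now 20 weeks.
Change in finish: 20 − 20 = +0 weeks.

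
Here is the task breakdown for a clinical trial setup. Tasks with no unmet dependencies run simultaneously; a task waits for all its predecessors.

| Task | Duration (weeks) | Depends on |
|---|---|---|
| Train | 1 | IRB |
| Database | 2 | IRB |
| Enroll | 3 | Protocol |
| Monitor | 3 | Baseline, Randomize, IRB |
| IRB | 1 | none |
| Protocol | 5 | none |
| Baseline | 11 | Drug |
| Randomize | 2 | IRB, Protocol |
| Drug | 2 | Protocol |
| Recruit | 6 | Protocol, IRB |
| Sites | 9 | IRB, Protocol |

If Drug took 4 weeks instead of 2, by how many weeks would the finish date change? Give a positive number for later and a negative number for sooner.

Actual critical path: Protocol→Drug→Baseline→Monitor = 5+2+11+3 = 21 ⇒ 21 weeks.
Drug is on the critical path; changing it to 4 makes that path 23 weeks.
The critical path is still Protocol→Drug→Baseline→Monitor; finish is now 23 weeks.
Change in finish: 23 − 21 = +2 weeks.

2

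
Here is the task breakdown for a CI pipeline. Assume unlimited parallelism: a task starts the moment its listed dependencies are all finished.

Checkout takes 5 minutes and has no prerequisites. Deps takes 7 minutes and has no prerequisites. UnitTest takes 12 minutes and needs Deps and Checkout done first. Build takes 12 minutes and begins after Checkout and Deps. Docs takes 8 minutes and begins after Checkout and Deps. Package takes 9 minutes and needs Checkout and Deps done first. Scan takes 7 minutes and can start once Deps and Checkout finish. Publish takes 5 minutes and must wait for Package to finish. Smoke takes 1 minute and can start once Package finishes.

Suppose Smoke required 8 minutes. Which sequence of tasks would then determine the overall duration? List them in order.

Deps, Package, Smoke

Baseline: Deps→Package→Publish = 7+9+5 = 21 → 21 minutes.
Smoke is off the critical path — its longest chain is 17 minutes, giving 4 of slack.
New critical path: Deps→Package→Smoke = 7+9+8 = 24 ⇒ 24 minutes.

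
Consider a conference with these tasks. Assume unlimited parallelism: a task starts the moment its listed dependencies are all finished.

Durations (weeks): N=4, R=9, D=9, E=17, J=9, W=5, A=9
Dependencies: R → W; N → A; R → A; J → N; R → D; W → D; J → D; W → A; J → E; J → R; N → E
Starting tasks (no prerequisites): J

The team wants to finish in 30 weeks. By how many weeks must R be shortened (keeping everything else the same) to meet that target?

Current finish: 32 weeks; target: 30.
R is on every critical path, so each week cut from R cuts the finish by one (this holds down to a finish of 30).
Need 32 − 30 = 2 weeks off R → R becomes 7 weeks, finish becomes 30.

2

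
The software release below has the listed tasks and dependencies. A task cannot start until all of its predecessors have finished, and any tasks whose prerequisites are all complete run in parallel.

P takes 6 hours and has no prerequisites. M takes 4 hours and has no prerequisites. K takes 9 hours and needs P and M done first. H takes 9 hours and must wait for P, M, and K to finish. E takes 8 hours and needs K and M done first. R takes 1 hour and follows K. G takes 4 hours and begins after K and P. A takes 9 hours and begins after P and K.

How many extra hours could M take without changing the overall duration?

The longest chain is P→K→H = 6+9+9 = 24; overall finish 24 hours.
M finishes as early as 4 and must finish by 6.
Float = 24 − 22 = 2.

2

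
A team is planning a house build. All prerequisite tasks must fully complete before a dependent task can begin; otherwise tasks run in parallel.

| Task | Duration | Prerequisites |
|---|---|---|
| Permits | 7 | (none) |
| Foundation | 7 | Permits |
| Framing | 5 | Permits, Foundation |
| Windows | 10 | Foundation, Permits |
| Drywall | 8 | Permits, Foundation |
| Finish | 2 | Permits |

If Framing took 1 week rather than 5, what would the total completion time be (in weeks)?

Actual critical path: Permits→Foundation→Windows = 7+7+10 = 24 ⇒ 24 weeks.
Framing is off the critical path — its longest chain is 19 weeks, giving 5 of slack.
The critical path is still Permits→Foundation→Windows; finish is now 24 weeks.

24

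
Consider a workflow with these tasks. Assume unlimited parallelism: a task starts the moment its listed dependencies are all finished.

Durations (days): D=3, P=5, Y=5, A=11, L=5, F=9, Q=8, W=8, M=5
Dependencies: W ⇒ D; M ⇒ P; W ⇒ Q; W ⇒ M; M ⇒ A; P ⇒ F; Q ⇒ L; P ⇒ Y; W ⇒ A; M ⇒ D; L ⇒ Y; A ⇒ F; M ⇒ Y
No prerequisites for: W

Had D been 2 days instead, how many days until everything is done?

33

The binding path is W→M→A→F = 8+5+11+9 = 33; finish at 33 days.
The longest path through D is only 16 days, so D has float 17.
That remains the longest chain; total 33 days.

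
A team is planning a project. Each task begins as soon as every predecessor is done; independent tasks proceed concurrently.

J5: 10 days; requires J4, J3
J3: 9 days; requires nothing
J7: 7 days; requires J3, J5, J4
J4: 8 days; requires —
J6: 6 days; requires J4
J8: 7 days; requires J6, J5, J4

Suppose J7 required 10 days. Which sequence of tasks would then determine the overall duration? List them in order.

J3, J5, J7

Critical path before the change: J3→J5→J7 = 9+10+7 = 26 giving 26 days.
Since J7 is critical, the +3 change carries straight to that chain (now 29 days).
No other chain overtakes it, so the finish is 29 days.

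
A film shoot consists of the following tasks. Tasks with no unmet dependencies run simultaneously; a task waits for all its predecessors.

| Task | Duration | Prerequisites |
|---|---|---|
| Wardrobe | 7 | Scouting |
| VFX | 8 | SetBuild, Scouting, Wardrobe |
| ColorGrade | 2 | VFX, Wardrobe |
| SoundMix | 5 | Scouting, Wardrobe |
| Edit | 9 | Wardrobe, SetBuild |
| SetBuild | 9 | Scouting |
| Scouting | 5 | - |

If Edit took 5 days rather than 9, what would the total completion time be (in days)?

Actual critical path: Scouting→SetBuild→VFX→ColorGrade = 5+9+8+2 = 24 ⇒ 24 days.
Edit is off the critical path — its longest chain is 23 days, giving 1 of slack.
The critical path is still Scouting→SetBuild→VFX→ColorGrade; finish is now 24 days.

24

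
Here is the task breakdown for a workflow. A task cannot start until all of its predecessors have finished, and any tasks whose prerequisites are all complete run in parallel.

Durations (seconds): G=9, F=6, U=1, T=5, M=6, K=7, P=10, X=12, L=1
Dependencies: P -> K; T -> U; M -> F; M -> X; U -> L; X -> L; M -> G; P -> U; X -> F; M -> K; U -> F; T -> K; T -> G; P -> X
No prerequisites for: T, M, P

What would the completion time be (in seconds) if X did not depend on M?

Before: longest chain P→X→F = 10+12+6 = 28, finish 28.
Dropping M→X doesn't change X's earliest start (10); another predecessor still binds.
The longest chain is now P→X→F = 10+12+6 = 28, so the plan takes 28 seconds.

28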